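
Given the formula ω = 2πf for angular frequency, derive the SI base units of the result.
Units of each symbol in ω = 2πf:
  f (frequency): 1/s
  The factor 2π is dimensionless.

Multiplying the contributions: [1/s]
Adding exponents of each base unit: s: -1
SI base units of angular frequency: 1/s

Answer: 1/s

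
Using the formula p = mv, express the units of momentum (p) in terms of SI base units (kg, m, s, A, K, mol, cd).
Units of each symbol in p = mv:
  m (mass): kg
  v (velocity): m/s

Multiplying the contributions: [kg] · [m/s]
Adding exponents of each base unit: kg: 1, m: 1, s: -1
SI base units of momentum: kg·m/s

Answer: kg·m/s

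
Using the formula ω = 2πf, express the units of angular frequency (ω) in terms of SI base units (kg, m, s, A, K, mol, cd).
Units of each symbol in ω = 2πf:
  f (frequency): 1/s
  The factor 2π is dimensionless.

Multiplying the contributions: [1/s]
Adding exponents of each base unit: s: -1
SI base units of angular frequency: 1/s

Answer: 1/s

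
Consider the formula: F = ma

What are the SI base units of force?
Units of each symbol in F = ma:
  m (mass): kg
  a (acceleration): m/s²

Multiplying the contributions: [kg] · [m/s²]
Adding exponents of each base unit: kg: 1, m: 1, s: -2
SI base units of force: kg·m/s²

Answer: kg·m/s²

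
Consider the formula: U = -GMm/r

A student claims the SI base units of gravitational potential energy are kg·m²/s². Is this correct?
Units of each symbol in U = -GMm/r:
  G (gravitational constant): m³/(kg·s²)
  M (mass): kg
  m (mass): kg
  r (distance): m  → in the denominator, contributes 1/m
  The minus sign does not affect the units.

Multiplying the contributions: [m³/(kg·s²)] · [kg] · [kg] · [1/m]
Adding exponents of each base unit: kg: 1, m: 2, s: -2
SI base units of gravitational potential energy: kg·m²/s²

The claimed units kg·m²/s² match the derived units, so the claim is correct.

Answer: Yes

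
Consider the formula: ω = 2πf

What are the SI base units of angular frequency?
Units of each symbol in ω = 2πf:
  f (frequency): 1/s
  The factor 2π is dimensionless.

Multiplying the contributions: [1/s]
Adding exponents of each base unit: s: -1
SI base units of angular frequency: 1/s

Answer: 1/s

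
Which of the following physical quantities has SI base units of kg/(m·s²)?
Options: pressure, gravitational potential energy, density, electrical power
Checking the SI base units of each option:
  pressure (P = F/A): kg/(m·s²)  ✓ matches
  gravitational potential energy (U = -GMm/r): kg·m²/s²  ✗
  density (ρ = m/V): kg/m³  ✗
  electrical power (P = IV): kg·m²/s³  ✗

Only pressure has units kg/(m·s²).

Answer: pressure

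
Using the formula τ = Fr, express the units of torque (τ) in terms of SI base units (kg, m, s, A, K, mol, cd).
Units of each symbol in τ = Fr:
  F (force): kg·m/s²
  r (lever arm): m

Multiplying the contributions: [kg·m/s²] · [m]
Adding exponents of each base unit: kg: 1, m: 2, s: -2
SI base units of torque: kg·m²/s²

Answer: kg·m²/s²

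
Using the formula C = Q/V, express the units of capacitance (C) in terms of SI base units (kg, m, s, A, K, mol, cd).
Units of each symbol in C = Q/V:
  Q (charge, in coulombs): s·A
  V (voltage, in volts): kg·m²/(s³·A)  → in the denominator, contributes s³·A/(kg·m²)

Multiplying the contributions: [s·A] · [s³·A/(kg·m²)]
Adding exponents of each base unit: kg: -1, m: -2, s: 4, A: 2
SI base units of capacitance: s⁴·A²/(kg·m²)

Answer: s⁴·A²/(kg·m²)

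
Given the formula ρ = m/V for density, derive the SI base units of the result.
Units of each symbol in ρ = m/V:
  m (mass): kg
  V (volume): m³  → in the denominator, contributes 1/m³

Multiplying the contributions: [kg] · [1/m³]
Adding exponents of each base unit: kg: 1, m: -3
SI base units of density: kg/m³

Answer: kg/m³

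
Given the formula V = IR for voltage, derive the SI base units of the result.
Units of each symbol in V = IR:
  I (current): A
  R (resistance, in ohms): kg·m²/(s³·A²)

Multiplying the contributions: [A] · [kg·m²/(s³·A²)]
Adding exponents of each base unit: kg: 1, m: 2, s: -3, A: -1
SI base units of voltage: kg·m²/(s³·A)

Answer: kg·m²/(s³·A)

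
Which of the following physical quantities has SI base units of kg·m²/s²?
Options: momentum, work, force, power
Checking the SI base units of each option:
  momentum (p = mv): kg·m/s  ✗
  work (W = Fd): kg·m²/s²  ✓ matches
  force (F = ma): kg·m/s²  ✗
  power (P = W/t): kg·m²/s³  ✗

Only work has units kg·m²/s².

Answer: work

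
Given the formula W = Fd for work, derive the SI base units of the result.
Units of each symbol in W = Fd:
  F (force): kg·m/s²
  d (displacement): m

Multiplying the contributions: [kg·m/s²] · [m]
Adding exponents of each base unit: kg: 1, m: 2, s: -2
SI base units of work: kg·m²/s²

Answer: kg·m²/s²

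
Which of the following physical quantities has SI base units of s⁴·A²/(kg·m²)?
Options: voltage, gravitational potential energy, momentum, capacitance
Checking the SI base units of each option:
  voltage (V = IR): kg·m²/(s³·A)  ✗
  gravitational potential energy (U = -GMm/r): kg·m²/s²  ✗
  momentum (p = mv): kg·m/s  ✗
  capacitance (C = Q/V): s⁴·A²/(kg·m²)  ✓ matches

Only capacitance has units s⁴·A²/(kg·m²).

Answer: capacitance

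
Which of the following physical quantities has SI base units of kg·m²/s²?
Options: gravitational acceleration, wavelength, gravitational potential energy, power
Checking the SI base units of each option:
  gravitational acceleration (g = GM/r²): m/s²  ✗
  wavelength (λ = v/f): m  ✗
  gravitational potential energy (U = -GMm/r): kg·m²/s²  ✓ matches
  power (P = W/t): kg·m²/s³  ✗

Only gravitational potential energy has units kg·m²/s².

Answer: gravitational potential energy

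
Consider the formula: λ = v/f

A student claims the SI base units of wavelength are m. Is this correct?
Units of each symbol in λ = v/f:
  v (wave speed): m/s
  f (frequency): 1/s  → in the denominator, contributes s

Multiplying the contributions: [m/s] · [s]
Adding exponents of each base unit: m: 1
SI base units of wavelength: m

The claimed units m match the derived units, so the claim is correct.

Answer: Yes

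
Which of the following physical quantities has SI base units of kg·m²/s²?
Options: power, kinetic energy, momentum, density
Checking the SI base units of each option:
  power (P = W/t): kg·m²/s³  ✗
  kinetic energy (E = ½mv²): kg·m²/s²  ✓ matches
  momentum (p = mv): kg·m/s  ✗
  density (ρ = m/V): kg/m³  ✗

Only kinetic energy has units kg·m²/s².

Answer: kinetic energy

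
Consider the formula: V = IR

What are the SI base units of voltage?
Units of each symbol in V = IR:
  I (current): A
  R (resistance, in ohms): kg·m²/(s³·A²)

Multiplying the contributions: [A] · [kg·m²/(s³·A²)]
Adding exponents of each base unit: kg: 1, m: 2, s: -3, A: -1
SI base units of voltage: kg·m²/(s³·A)

Answer: kg·m²/(s³·A)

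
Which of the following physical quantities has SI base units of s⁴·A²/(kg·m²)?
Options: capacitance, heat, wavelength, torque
Checking the SI base units of each option:
  capacitance (C = Q/V): s⁴·A²/(kg·m²)  ✓ matches
  heat (Q = mcΔT): kg·m²/s²  ✗
  wavelength (λ = v/f): m  ✗
  torque (τ = Fr): kg·m²/s²  ✗

Only capacitance has units s⁴·A²/(kg·m²).

Answer: capacitance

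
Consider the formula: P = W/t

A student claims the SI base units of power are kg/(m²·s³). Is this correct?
Units of each symbol in P = W/t:
  W (work): kg·m²/s²
  t (time): s  → in the denominator, contributes 1/s

Multiplying the contributions: [kg·m²/s²] · [1/s]
Adding exponents of each base unit: kg: 1, m: 2, s: -3
SI base units of power: kg·m²/s³

The claimed units kg/(m²·s³) (exponents kg: 1, m: -2, s: -3) do not match the derived units kg·m²/s³ (exponents kg: 1, m: 2, s: -3), so the claim is incorrect.

Answer: No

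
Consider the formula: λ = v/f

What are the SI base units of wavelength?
Units of each symbol in λ = v/f:
  v (wave speed): m/s
  f (frequency): 1/s  → in the denominator, contributes s

Multiplying the contributions: [m/s] · [s]
Adding exponents of each base unit: m: 1
SI base units of wavelength: m

Answer: m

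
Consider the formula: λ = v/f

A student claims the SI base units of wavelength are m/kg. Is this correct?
Units of each symbol in λ = v/f:
  v (wave speed): m/s
  f (frequency): 1/s  → in the denominator, contributes s

Multiplying the contributions: [m/s] · [s]
Adding exponents of each base unit: m: 1
SI base units of wavelength: m

The claimed units m/kg (exponents kg: -1, m: 1) do not match the derived units m (exponents m: 1), so the claim is incorrect.

Answer: No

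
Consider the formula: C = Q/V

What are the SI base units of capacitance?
Units of each symbol in C = Q/V:
  Q (charge, in coulombs): s·A
  V (voltage, in volts): kg·m²/(s³·A)  → in the denominator, contributes s³·A/(kg·m²)

Multiplying the contributions: [s·A] · [s³·A/(kg·m²)]
Adding exponents of each base unit: kg: -1, m: -2, s: 4, A: 2
SI base units of capacitance: s⁴·A²/(kg·m²)

Answer: s⁴·A²/(kg·m²)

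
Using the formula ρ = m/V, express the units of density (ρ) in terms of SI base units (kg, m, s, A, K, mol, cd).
Units of each symbol in ρ = m/V:
  m (mass): kg
  V (volume): m³  → in the denominator, contributes 1/m³

Multiplying the contributions: [kg] · [1/m³]
Adding exponents of each base unit: kg: 1, m: -3
SI base units of density: kg/m³

Answer: kg/m³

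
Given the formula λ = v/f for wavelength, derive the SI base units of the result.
Units of each symbol in λ = v/f:
  v (wave speed): m/s
  f (frequency): 1/s  → in the denominator, contributes s

Multiplying the contributions: [m/s] · [s]
Adding exponents of each base unit: m: 1
SI base units of wavelength: m

Answer: m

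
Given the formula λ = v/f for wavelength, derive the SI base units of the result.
Units of each symbol in λ = v/f:
  v (wave speed): m/s
  f (frequency): 1/s  → in the denominator, contributes s

Multiplying the contributions: [m/s] · [s]
Adding exponents of each base unit: m: 1
SI base units of wavelength: m

Answer: m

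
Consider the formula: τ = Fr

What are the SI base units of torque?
Units of each symbol in τ = Fr:
  F (force): kg·m/s²
  r (lever arm): m

Multiplying the contributions: [kg·m/s²] · [m]
Adding exponents of each base unit: kg: 1, m: 2, s: -2
SI base units of torque: kg·m²/s²

Answer: kg·m²/s²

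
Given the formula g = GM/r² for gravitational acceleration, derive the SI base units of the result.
Units of each symbol in g = GM/r²:
  G (gravitational constant): m³/(kg·s²)
  M (mass): kg
  r (distance): m  → to the power 2 in the denominator, contributes 1/m²

Multiplying the contributions: [m³/(kg·s²)] · [kg] · [1/m²]
Adding exponents of each base unit: m: 1, s: -2
SI base units of gravitational acceleration: m/s²

Answer: m/s²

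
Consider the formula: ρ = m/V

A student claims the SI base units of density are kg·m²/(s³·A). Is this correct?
Units of each symbol in ρ = m/V:
  m (mass): kg
  V (volume): m³  → in the denominator, contributes 1/m³

Multiplying the contributions: [kg] · [1/m³]
Adding exponents of each base unit: kg: 1, m: -3
SI base units of density: kg/m³

The claimed units kg·m²/(s³·A) (exponents kg: 1, m: 2, s: -3, A: -1) do not match the derived units kg/m³ (exponents kg: 1, m: -3), so the claim is incorrect.

Answer: No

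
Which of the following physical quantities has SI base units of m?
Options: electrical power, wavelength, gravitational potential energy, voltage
Checking the SI base units of each option:
  electrical power (P = IV): kg·m²/s³  ✗
  wavelength (λ = v/f): m  ✓ matches
  gravitational potential energy (U = -GMm/r): kg·m²/s²  ✗
  voltage (V = IR): kg·m²/(s³·A)  ✗

Only wavelength has units m.

Answer: wavelength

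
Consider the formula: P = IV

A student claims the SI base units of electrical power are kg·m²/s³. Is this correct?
Units of each symbol in P = IV:
  I (current): A
  V (voltage, in volts): kg·m²/(s³·A)

Multiplying the contributions: [A] · [kg·m²/(s³·A)]
Adding exponents of each base unit: kg: 1, m: 2, s: -3
SI base units of electrical power: kg·m²/s³

The claimed units kg·m²/s³ match the derived units, so the claim is correct.

Answer: Yes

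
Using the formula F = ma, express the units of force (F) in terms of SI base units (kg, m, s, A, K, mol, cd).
Units of each symbol in F = ma:
  m (mass): kg
  a (acceleration): m/s²

Multiplying the contributions: [kg] · [m/s²]
Adding exponents of each base unit: kg: 1, m: 1, s: -2
SI base units of force: kg·m/s²

Answer: kg·m/s²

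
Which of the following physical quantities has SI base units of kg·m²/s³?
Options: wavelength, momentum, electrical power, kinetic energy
Checking the SI base units of each option:
  wavelength (λ = v/f): m  ✗
  momentum (p = mv): kg·m/s  ✗
  electrical power (P = IV): kg·m²/s³  ✓ matches
  kinetic energy (E = ½mv²): kg·m²/s²  ✗

Only electrical power has units kg·m²/s³.

Answer: electrical power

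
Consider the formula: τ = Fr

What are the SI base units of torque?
Units of each symbol in τ = Fr:
  F (force): kg·m/s²
  r (lever arm): m

Multiplying the contributions: [kg·m/s²] · [m]
Adding exponents of each base unit: kg: 1, m: 2, s: -2
SI base units of torque: kg·m²/s²

Answer: kg·m²/s²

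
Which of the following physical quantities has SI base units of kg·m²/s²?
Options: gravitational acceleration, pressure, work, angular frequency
Checking the SI base units of each option:
  gravitational acceleration (g = GM/r²): m/s²  ✗
  pressure (P = F/A): kg/(m·s²)  ✗
  work (W = Fd): kg·m²/s²  ✓ matches
  angular frequency (ω = 2πf): 1/s  ✗

Only work has units kg·m²/s².

Answer: work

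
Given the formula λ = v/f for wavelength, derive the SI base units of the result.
Units of each symbol in λ = v/f:
  v (wave speed): m/s
  f (frequency): 1/s  → in the denominator, contributes s

Multiplying the contributions: [m/s] · [s]
Adding exponents of each base unit: m: 1
SI base units of wavelength: m

Answer: m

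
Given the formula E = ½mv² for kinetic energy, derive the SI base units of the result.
Units of each symbol in E = ½mv²:
  m (mass): kg
  v (speed): m/s  → to the power 2, contributes m²/s²
  The factor ½ is dimensionless.

Multiplying the contributions: [kg] · [m²/s²]
Adding exponents of each base unit: kg: 1, m: 2, s: -2
SI base units of kinetic energy: kg·m²/s²

Answer: kg·m²/s²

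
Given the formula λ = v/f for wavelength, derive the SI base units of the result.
Units of each symbol in λ = v/f:
  v (wave speed): m/s
  f (frequency): 1/s  → in the denominator, contributes s

Multiplying the contributions: [m/s] · [s]
Adding exponents of each base unit: m: 1
SI base units of wavelength: m

Answer: m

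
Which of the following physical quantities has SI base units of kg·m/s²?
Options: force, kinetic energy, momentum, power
Checking the SI base units of each option:
  force (F = ma): kg·m/s²  ✓ matches
  kinetic energy (E = ½mv²): kg·m²/s²  ✗
  momentum (p = mv): kg·m/s  ✗
  power (P = W/t): kg·m²/s³  ✗

Only force has units kg·m/s².

Answer: force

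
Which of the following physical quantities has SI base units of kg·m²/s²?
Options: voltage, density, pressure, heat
Checking the SI base units of each option:
  voltage (V = IR): kg·m²/(s³·A)  ✗
  density (ρ = m/V): kg/m³  ✗
  pressure (P = F/A): kg/(m·s²)  ✗
  heat (Q = mcΔT): kg·m²/s²  ✓ matches

Only heat has units kg·m²/s².

Answer: heat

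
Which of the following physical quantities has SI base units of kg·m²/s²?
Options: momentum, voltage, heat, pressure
Checking the SI base units of each option:
  momentum (p = mv): kg·m/s  ✗
  voltage (V = IR): kg·m²/(s³·A)  ✗
  heat (Q = mcΔT): kg·m²/s²  ✓ matches
  pressure (P = F/A): kg/(m·s²)  ✗

Only heat has units kg·m²/s².

Answer: heat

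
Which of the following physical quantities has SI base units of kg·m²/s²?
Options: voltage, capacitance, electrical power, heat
Checking the SI base units of each option:
  voltage (V = IR): kg·m²/(s³·A)  ✗
  capacitance (C = Q/V): s⁴·A²/(kg·m²)  ✗
  electrical power (P = IV): kg·m²/s³  ✗
  heat (Q = mcΔT): kg·m²/s²  ✓ matches

Only heat has units kg·m²/s².

Answer: heat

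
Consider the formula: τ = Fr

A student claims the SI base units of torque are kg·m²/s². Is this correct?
Units of each symbol in τ = Fr:
  F (force): kg·m/s²
  r (lever arm): m

Multiplying the contributions: [kg·m/s²] · [m]
Adding exponents of each base unit: kg: 1, m: 2, s: -2
SI base units of torque: kg·m²/s²

The claimed units kg·m²/s² match the derived units, so the claim is correct.

Answer: Yes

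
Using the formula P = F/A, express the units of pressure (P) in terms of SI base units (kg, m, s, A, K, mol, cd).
Units of each symbol in P = F/A:
  F (force): kg·m/s²
  A (area): m²  → in the denominator, contributes 1/m²

Multiplying the contributions: [kg·m/s²] · [1/m²]
Adding exponents of each base unit: kg: 1, m: -1, s: -2
SI base units of pressure: kg/(m·s²)

Answer: kg/(m·s²)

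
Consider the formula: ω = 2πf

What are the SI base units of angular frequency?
Units of each symbol in ω = 2πf:
  f (frequency): 1/s
  The factor 2π is dimensionless.

Multiplying the contributions: [1/s]
Adding exponents of each base unit: s: -1
SI base units of angular frequency: 1/s

Answer: 1/s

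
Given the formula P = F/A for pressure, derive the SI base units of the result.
Units of each symbol in P = F/A:
  F (force): kg·m/s²
  A (area): m²  → in the denominator, contributes 1/m²

Multiplying the contributions: [kg·m/s²] · [1/m²]
Adding exponents of each base unit: kg: 1, m: -1, s: -2
SI base units of pressure: kg/(m·s²)

Answer: kg/(m·s²)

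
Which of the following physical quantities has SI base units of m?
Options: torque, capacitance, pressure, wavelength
Checking the SI base units of each option:
  torque (τ = Fr): kg·m²/s²  ✗
  capacitance (C = Q/V): s⁴·A²/(kg·m²)  ✗
  pressure (P = F/A): kg/(m·s²)  ✗
  wavelength (λ = v/f): m  ✓ matches

Only wavelength has units m.

Answer: wavelength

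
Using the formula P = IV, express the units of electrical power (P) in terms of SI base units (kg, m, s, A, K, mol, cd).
Units of each symbol in P = IV:
  I (current): A
  V (voltage, in volts): kg·m²/(s³·A)

Multiplying the contributions: [A] · [kg·m²/(s³·A)]
Adding exponents of each base unit: kg: 1, m: 2, s: -3
SI base units of electrical power: kg·m²/s³

Answer: kg·m²/s³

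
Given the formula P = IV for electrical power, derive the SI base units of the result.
Units of each symbol in P = IV:
  I (current): A
  V (voltage, in volts): kg·m²/(s³·A)

Multiplying the contributions: [A] · [kg·m²/(s³·A)]
Adding exponents of each base unit: kg: 1, m: 2, s: -3
SI base units of electrical power: kg·m²/s³

Answer: kg·m²/s³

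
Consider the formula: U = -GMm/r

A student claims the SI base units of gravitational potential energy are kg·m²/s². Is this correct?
Units of each symbol in U = -GMm/r:
  G (gravitational constant): m³/(kg·s²)
  M (mass): kg
  m (mass): kg
  r (distance): m  → in the denominator, contributes 1/m
  The minus sign does not affect the units.

Multiplying the contributions: [m³/(kg·s²)] · [kg] · [kg] · [1/m]
Adding exponents of each base unit: kg: 1, m: 2, s: -2
SI base units of gravitational potential energy: kg·m²/s²

The claimed units kg·m²/s² match the derived units, so the claim is correct.

Answer: Yes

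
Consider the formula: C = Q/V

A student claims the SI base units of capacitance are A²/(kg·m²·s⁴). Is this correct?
Units of each symbol in C = Q/V:
  Q (charge, in coulombs): s·A
  V (voltage, in volts): kg·m²/(s³·A)  → in the denominator, contributes s³·A/(kg·m²)

Multiplying the contributions: [s·A] · [s³·A/(kg·m²)]
Adding exponents of each base unit: kg: -1, m: -2, s: 4, A: 2
SI base units of capacitance: s⁴·A²/(kg·m²)

The claimed units A²/(kg·m²·s⁴) (exponents kg: -1, m: -2, s: -4, A: 2) do not match the derived units s⁴·A²/(kg·m²) (exponents kg: -1, m: -2, s: 4, A: 2), so the claim is incorrect.

Answer: No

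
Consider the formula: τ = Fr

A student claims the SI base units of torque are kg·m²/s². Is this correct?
Units of each symbol in τ = Fr:
  F (force): kg·m/s²
  r (lever arm): m

Multiplying the contributions: [kg·m/s²] · [m]
Adding exponents of each base unit: kg: 1, m: 2, s: -2
SI base units of torque: kg·m²/s²

The claimed units kg·m²/s² match the derived units, so the claim is correct.

Answer: Yes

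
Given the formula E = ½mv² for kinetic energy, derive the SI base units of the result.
Units of each symbol in E = ½mv²:
  m (mass): kg
  v (speed): m/s  → to the power 2, contributes m²/s²
  The factor ½ is dimensionless.

Multiplying the contributions: [kg] · [m²/s²]
Adding exponents of each base unit: kg: 1, m: 2, s: -2
SI base units of kinetic energy: kg·m²/s²

Answer: kg·m²/s²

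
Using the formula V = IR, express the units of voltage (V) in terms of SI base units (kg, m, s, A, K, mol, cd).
Units of each symbol in V = IR:
  I (current): A
  R (resistance, in ohms): kg·m²/(s³·A²)

Multiplying the contributions: [A] · [kg·m²/(s³·A²)]
Adding exponents of each base unit: kg: 1, m: 2, s: -3, A: -1
SI base units of voltage: kg·m²/(s³·A)

Answer: kg·m²/(s³·A)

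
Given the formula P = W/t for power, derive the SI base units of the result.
Units of each symbol in P = W/t:
  W (work): kg·m²/s²
  t (time): s  → in the denominator, contributes 1/s

Multiplying the contributions: [kg·m²/s²] · [1/s]
Adding exponents of each base unit: kg: 1, m: 2, s: -3
SI base units of power: kg·m²/s³

Answer: kg·m²/s³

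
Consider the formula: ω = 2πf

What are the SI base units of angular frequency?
Units of each symbol in ω = 2πf:
  f (frequency): 1/s
  The factor 2π is dimensionless.

Multiplying the contributions: [1/s]
Adding exponents of each base unit: s: -1
SI base units of angular frequency: 1/s

Answer: 1/s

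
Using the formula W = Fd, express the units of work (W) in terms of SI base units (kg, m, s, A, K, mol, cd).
Units of each symbol in W = Fd:
  F (force): kg·m/s²
  d (displacement): m

Multiplying the contributions: [kg·m/s²] · [m]
Adding exponents of each base unit: kg: 1, m: 2, s: -2
SI base units of work: kg·m²/s²

Answer: kg·m²/s²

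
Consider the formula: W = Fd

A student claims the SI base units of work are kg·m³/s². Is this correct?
Units of each symbol in W = Fd:
  F (force): kg·m/s²
  d (displacement): m

Multiplying the contributions: [kg·m/s²] · [m]
Adding exponents of each base unit: kg: 1, m: 2, s: -2
SI base units of work: kg·m²/s²

The claimed units kg·m³/s² (exponents kg: 1, m: 3, s: -2) do not match the derived units kg·m²/s² (exponents kg: 1, m: 2, s: -2), so the claim is incorrect.

Answer: No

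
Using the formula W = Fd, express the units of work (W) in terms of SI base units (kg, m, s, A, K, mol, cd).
Units of each symbol in W = Fd:
  F (force): kg·m/s²
  d (displacement): m

Multiplying the contributions: [kg·m/s²] · [m]
Adding exponents of each base unit: kg: 1, m: 2, s: -2
SI base units of work: kg·m²/s²

Answer: kg·m²/s²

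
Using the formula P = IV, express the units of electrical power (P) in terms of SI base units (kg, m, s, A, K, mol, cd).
Units of each symbol in P = IV:
  I (current): A
  V (voltage, in volts): kg·m²/(s³·A)

Multiplying the contributions: [A] · [kg·m²/(s³·A)]
Adding exponents of each base unit: kg: 1, m: 2, s: -3
SI base units of electrical power: kg·m²/s³

Answer: kg·m²/s³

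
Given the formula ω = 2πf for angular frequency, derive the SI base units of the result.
Units of each symbol in ω = 2πf:
  f (frequency): 1/s
  The factor 2π is dimensionless.

Multiplying the contributions: [1/s]
Adding exponents of each base unit: s: -1
SI base units of angular frequency: 1/s

Answer: 1/s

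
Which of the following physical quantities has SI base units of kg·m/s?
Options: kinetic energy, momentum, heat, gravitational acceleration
Checking the SI base units of each option:
  kinetic energy (E = ½mv²): kg·m²/s²  ✗
  momentum (p = mv): kg·m/s  ✓ matches
  heat (Q = mcΔT): kg·m²/s²  ✗
  gravitational acceleration (g = GM/r²): m/s²  ✗

Only momentum has units kg·m/s.

Answer: momentum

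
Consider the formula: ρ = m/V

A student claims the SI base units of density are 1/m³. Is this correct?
Units of each symbol in ρ = m/V:
  m (mass): kg
  V (volume): m³  → in the denominator, contributes 1/m³

Multiplying the contributions: [kg] · [1/m³]
Adding exponents of each base unit: kg: 1, m: -3
SI base units of density: kg/m³

The claimed units 1/m³ (exponents m: -3) do not match the derived units kg/m³ (exponents kg: 1, m: -3), so the claim is incorrect.

Answer: No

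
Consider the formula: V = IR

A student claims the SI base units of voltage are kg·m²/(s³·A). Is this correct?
Units of each symbol in V = IR:
  I (current): A
  R (resistance, in ohms): kg·m²/(s³·A²)

Multiplying the contributions: [A] · [kg·m²/(s³·A²)]
Adding exponents of each base unit: kg: 1, m: 2, s: -3, A: -1
SI base units of voltage: kg·m²/(s³·A)

The claimed units kg·m²/(s³·A) match the derived units, so the claim is correct.

Answer: Yes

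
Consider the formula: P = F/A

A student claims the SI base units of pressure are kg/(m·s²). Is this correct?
Units of each symbol in P = F/A:
  F (force): kg·m/s²
  A (area): m²  → in the denominator, contributes 1/m²

Multiplying the contributions: [kg·m/s²] · [1/m²]
Adding exponents of each base unit: kg: 1, m: -1, s: -2
SI base units of pressure: kg/(m·s²)

The claimed units kg/(m·s²) match the derived units, so the claim is correct.

Answer: Yes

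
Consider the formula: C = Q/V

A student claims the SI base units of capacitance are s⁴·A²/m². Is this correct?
Units of each symbol in C = Q/V:
  Q (charge, in coulombs): s·A
  V (voltage, in volts): kg·m²/(s³·A)  → in the denominator, contributes s³·A/(kg·m²)

Multiplying the contributions: [s·A] · [s³·A/(kg·m²)]
Adding exponents of each base unit: kg: -1, m: -2, s: 4, A: 2
SI base units of capacitance: s⁴·A²/(kg·m²)

The claimed units s⁴·A²/m² (exponents m: -2, s: 4, A: 2) do not match the derived units s⁴·A²/(kg·m²) (exponents kg: -1, m: -2, s: 4, A: 2), so the claim is incorrect.

Answer: No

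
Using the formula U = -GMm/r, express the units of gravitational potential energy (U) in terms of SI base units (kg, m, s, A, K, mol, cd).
Units of each symbol in U = -GMm/r:
  G (gravitational constant): m³/(kg·s²)
  M (mass): kg
  m (mass): kg
  r (distance): m  → in the denominator, contributes 1/m
  The minus sign does not affect the units.

Multiplying the contributions: [m³/(kg·s²)] · [kg] · [kg] · [1/m]
Adding exponents of each base unit: kg: 1, m: 2, s: -2
SI base units of gravitational potential energy: kg·m²/s²

Answer: kg·m²/s²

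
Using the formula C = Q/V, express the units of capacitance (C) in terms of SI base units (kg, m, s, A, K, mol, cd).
Units of each symbol in C = Q/V:
  Q (charge, in coulombs): s·A
  V (voltage, in volts): kg·m²/(s³·A)  → in the denominator, contributes s³·A/(kg·m²)

Multiplying the contributions: [s·A] · [s³·A/(kg·m²)]
Adding exponents of each base unit: kg: -1, m: -2, s: 4, A: 2
SI base units of capacitance: s⁴·A²/(kg·m²)

Answer: s⁴·A²/(kg·m²)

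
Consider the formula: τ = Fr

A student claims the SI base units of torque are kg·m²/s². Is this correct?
Units of each symbol in τ = Fr:
  F (force): kg·m/s²
  r (lever arm): m

Multiplying the contributions: [kg·m/s²] · [m]
Adding exponents of each base unit: kg: 1, m: 2, s: -2
SI base units of torque: kg·m²/s²

The claimed units kg·m²/s² match the derived units, so the claim is correct.

Answer: Yes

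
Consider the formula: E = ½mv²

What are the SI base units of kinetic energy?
Units of each symbol in E = ½mv²:
  m (mass): kg
  v (speed): m/s  → to the power 2, contributes m²/s²
  The factor ½ is dimensionless.

Multiplying the contributions: [kg] · [m²/s²]
Adding exponents of each base unit: kg: 1, m: 2, s: -2
SI base units of kinetic energy: kg·m²/s²

Answer: kg·m²/s²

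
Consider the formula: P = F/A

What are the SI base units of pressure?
Units of each symbol in P = F/A:
  F (force): kg·m/s²
  A (area): m²  → in the denominator, contributes 1/m²

Multiplying the contributions: [kg·m/s²] · [1/m²]
Adding exponents of each base unit: kg: 1, m: -1, s: -2
SI base units of pressure: kg/(m·s²)

Answer: kg/(m·s²)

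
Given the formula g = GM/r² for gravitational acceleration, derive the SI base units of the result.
Units of each symbol in g = GM/r²:
  G (gravitational constant): m³/(kg·s²)
  M (mass): kg
  r (distance): m  → to the power 2 in the denominator, contributes 1/m²

Multiplying the contributions: [m³/(kg·s²)] · [kg] · [1/m²]
Adding exponents of each base unit: m: 1, s: -2
SI base units of gravitational acceleration: m/s²

Answer: m/s²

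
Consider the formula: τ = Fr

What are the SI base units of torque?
Units of each symbol in τ = Fr:
  F (force): kg·m/s²
  r (lever arm): m

Multiplying the contributions: [kg·m/s²] · [m]
Adding exponents of each base unit: kg: 1, m: 2, s: -2
SI base units of torque: kg·m²/s²

Answer: kg·m²/s²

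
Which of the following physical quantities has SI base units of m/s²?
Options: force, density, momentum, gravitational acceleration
Checking the SI base units of each option:
  force (F = ma): kg·m/s²  ✗
  density (ρ = m/V): kg/m³  ✗
  momentum (p = mv): kg·m/s  ✗
  gravitational acceleration (g = GM/r²): m/s²  ✓ matches

Only gravitational acceleration has units m/s².

Answer: gravitational acceleration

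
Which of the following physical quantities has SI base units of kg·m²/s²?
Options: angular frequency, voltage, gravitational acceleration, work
Checking the SI base units of each option:
  angular frequency (ω = 2πf): 1/s  ✗
  voltage (V = IR): kg·m²/(s³·A)  ✗
  gravitational acceleration (g = GM/r²): m/s²  ✗
  work (W = Fd): kg·m²/s²  ✓ matches

Only work has units kg·m²/s².

Answer: work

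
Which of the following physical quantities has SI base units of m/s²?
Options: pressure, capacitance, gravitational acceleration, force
Checking the SI base units of each option:
  pressure (P = F/A): kg/(m·s²)  ✗
  capacitance (C = Q/V): s⁴·A²/(kg·m²)  ✗
  gravitational acceleration (g = GM/r²): m/s²  ✓ matches
  force (F = ma): kg·m/s²  ✗

Only gravitational acceleration has units m/s².

Answer: gravitational acceleration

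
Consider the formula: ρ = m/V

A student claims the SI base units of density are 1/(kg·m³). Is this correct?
Units of each symbol in ρ = m/V:
  m (mass): kg
  V (volume): m³  → in the denominator, contributes 1/m³

Multiplying the contributions: [kg] · [1/m³]
Adding exponents of each base unit: kg: 1, m: -3
SI base units of density: kg/m³

The claimed units 1/(kg·m³) (exponents kg: -1, m: -3) do not match the derived units kg/m³ (exponents kg: 1, m: -3), so the claim is incorrect.

Answer: No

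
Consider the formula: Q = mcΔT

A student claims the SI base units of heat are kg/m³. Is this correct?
Units of each symbol in Q = mcΔT:
  m (mass): kg
  c (specific heat capacity, in J/(kg·K)): m²/(s²·K)
  ΔT (temperature change): K

Multiplying the contributions: [kg] · [m²/(s²·K)] · [K]
Adding exponents of each base unit: kg: 1, m: 2, s: -2
SI base units of heat: kg·m²/s²

The claimed units kg/m³ (exponents kg: 1, m: -3) do not match the derived units kg·m²/s² (exponents kg: 1, m: 2, s: -2), so the claim is incorrect.

Answer: No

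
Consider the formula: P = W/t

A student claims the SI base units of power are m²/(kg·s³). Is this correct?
Units of each symbol in P = W/t:
  W (work): kg·m²/s²
  t (time): s  → in the denominator, contributes 1/s

Multiplying the contributions: [kg·m²/s²] · [1/s]
Adding exponents of each base unit: kg: 1, m: 2, s: -3
SI base units of power: kg·m²/s³

The claimed units m²/(kg·s³) (exponents kg: -1, m: 2, s: -3) do not match the derived units kg·m²/s³ (exponents kg: 1, m: 2, s: -3), so the claim is incorrect.

Answer: No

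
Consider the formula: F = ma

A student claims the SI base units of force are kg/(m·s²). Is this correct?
Units of each symbol in F = ma:
  m (mass): kg
  a (acceleration): m/s²

Multiplying the contributions: [kg] · [m/s²]
Adding exponents of each base unit: kg: 1, m: 1, s: -2
SI base units of force: kg·m/s²

The claimed units kg/(m·s²) (exponents kg: 1, m: -1, s: -2) do not match the derived units kg·m/s² (exponents kg: 1, m: 1, s: -2), so the claim is incorrect.

Answer: No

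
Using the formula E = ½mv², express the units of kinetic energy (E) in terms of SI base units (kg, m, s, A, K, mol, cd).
Units of each symbol in E = ½mv²:
  m (mass): kg
  v (speed): m/s  → to the power 2, contributes m²/s²
  The factor ½ is dimensionless.

Multiplying the contributions: [kg] · [m²/s²]
Adding exponents of each base unit: kg: 1, m: 2, s: -2
SI base units of kinetic energy: kg·m²/s²

Answer: kg·m²/s²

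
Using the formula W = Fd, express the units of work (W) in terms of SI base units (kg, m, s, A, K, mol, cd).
Units of each symbol in W = Fd:
  F (force): kg·m/s²
  d (displacement): m

Multiplying the contributions: [kg·m/s²] · [m]
Adding exponents of each base unit: kg: 1, m: 2, s: -2
SI base units of work: kg·m²/s²

Answer: kg·m²/s²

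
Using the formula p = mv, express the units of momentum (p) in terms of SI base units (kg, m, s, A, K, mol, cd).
Units of each symbol in p = mv:
  m (mass): kg
  v (velocity): m/s

Multiplying the contributions: [kg] · [m/s]
Adding exponents of each base unit: kg: 1, m: 1, s: -1
SI base units of momentum: kg·m/s

Answer: kg·m/s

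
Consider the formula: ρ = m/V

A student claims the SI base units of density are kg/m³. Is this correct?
Units of each symbol in ρ = m/V:
  m (mass): kg
  V (volume): m³  → in the denominator, contributes 1/m³

Multiplying the contributions: [kg] · [1/m³]
Adding exponents of each base unit: kg: 1, m: -3
SI base units of density: kg/m³

The claimed units kg/m³ match the derived units, so the claim is correct.

Answer: Yes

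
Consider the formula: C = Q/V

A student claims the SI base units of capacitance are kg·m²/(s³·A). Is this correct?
Units of each symbol in C = Q/V:
  Q (charge, in coulombs): s·A
  V (voltage, in volts): kg·m²/(s³·A)  → in the denominator, contributes s³·A/(kg·m²)

Multiplying the contributions: [s·A] · [s³·A/(kg·m²)]
Adding exponents of each base unit: kg: -1, m: -2, s: 4, A: 2
SI base units of capacitance: s⁴·A²/(kg·m²)

The claimed units kg·m²/(s³·A) (exponents kg: 1, m: 2, s: -3, A: -1) do not match the derived units s⁴·A²/(kg·m²) (exponents kg: -1, m: -2, s: 4, A: 2), so the claim is incorrect.

Answer: No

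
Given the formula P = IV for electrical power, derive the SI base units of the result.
Units of each symbol in P = IV:
  I (current): A
  V (voltage, in volts): kg·m²/(s³·A)

Multiplying the contributions: [A] · [kg·m²/(s³·A)]
Adding exponents of each base unit: kg: 1, m: 2, s: -3
SI base units of electrical power: kg·m²/s³

Answer: kg·m²/s³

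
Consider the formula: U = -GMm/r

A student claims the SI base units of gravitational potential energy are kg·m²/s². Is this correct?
Units of each symbol in U = -GMm/r:
  G (gravitational constant): m³/(kg·s²)
  M (mass): kg
  m (mass): kg
  r (distance): m  → in the denominator, contributes 1/m
  The minus sign does not affect the units.

Multiplying the contributions: [m³/(kg·s²)] · [kg] · [kg] · [1/m]
Adding exponents of each base unit: kg: 1, m: 2, s: -2
SI base units of gravitational potential energy: kg·m²/s²

The claimed units kg·m²/s² match the derived units, so the claim is correct.

Answer: Yes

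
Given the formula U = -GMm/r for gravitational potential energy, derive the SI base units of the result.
Units of each symbol in U = -GMm/r:
  G (gravitational constant): m³/(kg·s²)
  M (mass): kg
  m (mass): kg
  r (distance): m  → in the denominator, contributes 1/m
  The minus sign does not affect the units.

Multiplying the contributions: [m³/(kg·s²)] · [kg] · [kg] · [1/m]
Adding exponents of each base unit: kg: 1, m: 2, s: -2
SI base units of gravitational potential energy: kg·m²/s²

Answer: kg·m²/s²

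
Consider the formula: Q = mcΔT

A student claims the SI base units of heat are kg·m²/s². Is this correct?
Units of each symbol in Q = mcΔT:
  m (mass): kg
  c (specific heat capacity, in J/(kg·K)): m²/(s²·K)
  ΔT (temperature change): K

Multiplying the contributions: [kg] · [m²/(s²·K)] · [K]
Adding exponents of each base unit: kg: 1, m: 2, s: -2
SI base units of heat: kg·m²/s²

The claimed units kg·m²/s² match the derived units, so the claim is correct.

Answer: Yes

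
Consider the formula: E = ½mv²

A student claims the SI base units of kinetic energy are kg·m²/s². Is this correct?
Units of each symbol in E = ½mv²:
  m (mass): kg
  v (speed): m/s  → to the power 2, contributes m²/s²
  The factor ½ is dimensionless.

Multiplying the contributions: [kg] · [m²/s²]
Adding exponents of each base unit: kg: 1, m: 2, s: -2
SI base units of kinetic energy: kg·m²/s²

The claimed units kg·m²/s² match the derived units, so the claim is correct.

Answer: Yes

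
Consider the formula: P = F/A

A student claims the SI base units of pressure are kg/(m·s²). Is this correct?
Units of each symbol in P = F/A:
  F (force): kg·m/s²
  A (area): m²  → in the denominator, contributes 1/m²

Multiplying the contributions: [kg·m/s²] · [1/m²]
Adding exponents of each base unit: kg: 1, m: -1, s: -2
SI base units of pressure: kg/(m·s²)

The claimed units kg/(m·s²) match the derived units, so the claim is correct.

Answer: Yes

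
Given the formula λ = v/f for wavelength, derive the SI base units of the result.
Units of each symbol in λ = v/f:
  v (wave speed): m/s
  f (frequency): 1/s  → in the denominator, contributes s

Multiplying the contributions: [m/s] · [s]
Adding exponents of each base unit: m: 1
SI base units of wavelength: m

Answer: m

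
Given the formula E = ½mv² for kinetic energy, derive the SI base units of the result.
Units of each symbol in E = ½mv²:
  m (mass): kg
  v (speed): m/s  → to the power 2, contributes m²/s²
  The factor ½ is dimensionless.

Multiplying the contributions: [kg] · [m²/s²]
Adding exponents of each base unit: kg: 1, m: 2, s: -2
SI base units of kinetic energy: kg·m²/s²

Answer: kg·m²/s²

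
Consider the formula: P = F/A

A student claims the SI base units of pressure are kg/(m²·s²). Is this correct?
Units of each symbol in P = F/A:
  F (force): kg·m/s²
  A (area): m²  → in the denominator, contributes 1/m²

Multiplying the contributions: [kg·m/s²] · [1/m²]
Adding exponents of each base unit: kg: 1, m: -1, s: -2
SI base units of pressure: kg/(m·s²)

The claimed units kg/(m²·s²) (exponents kg: 1, m: -2, s: -2) do not match the derived units kg/(m·s²) (exponents kg: 1, m: -1, s: -2), so the claim is incorrect.

Answer: No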